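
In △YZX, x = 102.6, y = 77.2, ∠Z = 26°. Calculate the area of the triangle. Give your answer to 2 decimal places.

Area = ½·x·y·sin Z ≈ 1736.1.

1736.11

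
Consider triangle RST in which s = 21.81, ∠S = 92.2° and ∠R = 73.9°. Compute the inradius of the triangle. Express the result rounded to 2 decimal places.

The third angle is ∠T = 180° − ∠R − ∠S = 13.90°.
Law of sines: r = s·sin R/sin S ≈ 20.97.
Law of sines: t = s·sin T/sin S ≈ 5.2432.
Area = ½·s·r·sin T ≈ 54.935.
Semiperimeter p = (20.97+21.81+5.2432)/2 = 24.012.
Inradius = area/p = 54.935/24.012 ≈ 2.2878.

2.29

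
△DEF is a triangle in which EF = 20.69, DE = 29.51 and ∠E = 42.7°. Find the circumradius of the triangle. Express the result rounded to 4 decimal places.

R ≈ 14.7733

By the law of cosines, FD² = DE² + EF² − 2·DE·EF·cos E = 401.49, so FD ≈ 20.037.
Area = ½·DE·EF·sin E ≈ 207.03.
Circumradius = FD/(2 sin E) ≈ 14.773.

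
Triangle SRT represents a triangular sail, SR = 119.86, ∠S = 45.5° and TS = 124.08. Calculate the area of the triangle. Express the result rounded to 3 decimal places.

area ≈ 5303.812

Area = ½·TS·SR·sin S ≈ 5303.8.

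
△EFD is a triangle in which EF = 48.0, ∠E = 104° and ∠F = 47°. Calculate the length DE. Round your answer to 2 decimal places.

72.41

The third angle is ∠D = 180° − ∠E − ∠F = 29.00°.
Law of sines: DE = EF·sin F/sin D ≈ 72.41.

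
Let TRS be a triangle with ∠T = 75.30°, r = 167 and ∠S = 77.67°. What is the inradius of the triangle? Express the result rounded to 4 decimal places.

The third angle is ∠R = 180° − ∠S − ∠T = 27.03°.
Law of sines: t = r·sin T/sin R ≈ 355.44.
Law of sines: s = r·sin S/sin R ≈ 359.
Area = ½·r·t·sin S ≈ 28995.
Semiperimeter p = (355.44+167+359)/2 = 440.72.
Inradius = area/p = 28995/440.72 ≈ 65.79.

65.7900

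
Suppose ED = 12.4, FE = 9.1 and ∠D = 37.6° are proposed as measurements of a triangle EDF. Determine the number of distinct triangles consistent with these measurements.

2

ED·sin D = 12.4·sin(37.6°) ≈ 7.566.
Since ED sin D < FE < ED (7.566 < 9.1 < 12.4), two triangles exist.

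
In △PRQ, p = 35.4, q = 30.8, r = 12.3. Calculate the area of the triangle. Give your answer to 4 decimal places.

area ≈ 185.5060

Semiperimeter s = (35.4 + 12.3 + 30.8)/2 = 39.25.
Heron's formula: area = √(39.25·3.85·26.95·8.45) ≈ 185.51.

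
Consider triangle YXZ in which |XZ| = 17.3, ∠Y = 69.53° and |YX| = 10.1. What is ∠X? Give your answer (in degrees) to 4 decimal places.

77.3120

Law of sines: sin Z = |YX|·sin Y/|XZ| ≈ 0.54695.
Since |XZ| ≥ |YX|, only the acute value applies: ∠Z ≈ 33.16°.
Then ∠X = 180° − ∠Y − ∠Z ≈ 77.31°.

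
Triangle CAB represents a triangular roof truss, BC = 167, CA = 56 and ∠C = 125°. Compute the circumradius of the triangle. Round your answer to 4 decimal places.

124.7241

By the law of cosines, AB² = BC² + CA² − 2·BC·CA·cos C = 41753, so AB ≈ 204.34.
Area = ½·BC·CA·sin C ≈ 3830.4.
Circumradius = AB/(2 sin C) ≈ 124.72.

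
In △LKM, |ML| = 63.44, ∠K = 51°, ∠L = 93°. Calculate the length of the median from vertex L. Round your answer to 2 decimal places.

The third angle is ∠M = 180° − ∠L − ∠K = 36.00°.
Law of sines: |KM| = |ML|·sin L/sin K ≈ 81.52.
Law of sines: |LK| = |ML|·sin M/sin K ≈ 47.982.
Median from L: ½√(2·|ML|² + 2·|LK|² − |KM|²) ≈ 38.757.

38.76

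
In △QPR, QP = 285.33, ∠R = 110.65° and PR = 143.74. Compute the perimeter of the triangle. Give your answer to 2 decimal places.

Law of sines: sin Q = PR·sin R/QP ≈ 0.47140.
Since QP ≥ PR, only the acute value applies: ∠Q ≈ 28.13°.
Then ∠P = 180° − ∠R − ∠Q ≈ 41.22°.
Law of sines gives RQ = QP·sin P/sin R ≈ 200.95.
Semiperimeter s = (143.74+200.95+285.33)/2 = 315.01.
Perimeter = 143.74 + 200.95 + 285.33 = 630.02.

perimeter ≈ 630.02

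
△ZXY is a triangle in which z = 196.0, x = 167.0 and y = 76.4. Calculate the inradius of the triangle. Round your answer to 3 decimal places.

r ≈ 28.542

Semiperimeter s = (196 + 167 + 76.4)/2 = 219.7.
Heron's formula: area = √(219.7·23.7·52.7·143.3) ≈ 6270.7.
Inradius = area/s = 6270.7/219.7 ≈ 28.542.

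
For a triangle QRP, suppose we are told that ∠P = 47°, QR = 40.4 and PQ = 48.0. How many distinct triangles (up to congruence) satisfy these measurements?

PQ·sin P = 48.0·sin(47°) ≈ 35.1.
Since PQ sin P < QR < PQ (35.1 < 40.4 < 48.0), two triangles exist.

2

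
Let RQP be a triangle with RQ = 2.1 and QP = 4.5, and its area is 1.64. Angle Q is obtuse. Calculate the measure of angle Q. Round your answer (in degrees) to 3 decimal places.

∠Q ≈ 159.691°

From area = ½·RQ·QP·sin Q, we get sin Q = 2·area/(RQ·QP) ≈ 0.34709.
Taking the obtuse solution, ∠Q ≈ 159.69°.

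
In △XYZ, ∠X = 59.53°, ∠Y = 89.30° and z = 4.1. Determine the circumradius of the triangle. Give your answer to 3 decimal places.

The third angle is ∠Z = 180° − ∠X − ∠Y = 31.17°.
Law of sines: x = z·sin X/sin Z ≈ 6.8275.
Law of sines: y = z·sin Y/sin Z ≈ 7.9209.
Circumradius = z/(2 sin Z) ≈ 3.9607.

R ≈ 3.961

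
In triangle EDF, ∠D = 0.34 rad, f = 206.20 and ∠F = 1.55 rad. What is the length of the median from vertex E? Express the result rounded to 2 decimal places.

118.48

The third angle is ∠E = π − ∠D − ∠F = 1.252 rad.
Law of sines: e = f·sin E/sin F ≈ 195.83.
Law of sines: d = f·sin D/sin F ≈ 68.78.
Median from E: ½√(2·d² + 2·f² − e²) ≈ 118.48.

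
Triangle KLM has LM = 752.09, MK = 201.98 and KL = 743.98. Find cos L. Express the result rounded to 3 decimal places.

0.964

By the law of cosines, cos L = (KL² + LM² − MK²) / (2·KL·LM) ≈ 0.96360, so ∠L ≈ 15.51°.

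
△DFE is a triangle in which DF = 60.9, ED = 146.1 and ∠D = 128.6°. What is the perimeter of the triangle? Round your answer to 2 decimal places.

By the law of cosines, FE² = ED² + DF² − 2·ED·DF·cos D = 36156, so FE ≈ 190.15.
Semiperimeter s = (190.15+146.1+60.9)/2 = 198.57.
Perimeter = 190.15 + 146.1 + 60.9 = 397.15.

perimeter ≈ 397.15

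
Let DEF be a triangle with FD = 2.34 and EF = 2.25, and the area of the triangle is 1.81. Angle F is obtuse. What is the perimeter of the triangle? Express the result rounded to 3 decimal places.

8.854

From area = ½·EF·FD·sin F, we get sin F = 2·area/(EF·FD) ≈ 0.68756.
Taking the obtuse solution, ∠F ≈ 136.56°.
Law of cosines then gives DE ≈ 4.2643.
Perimeter = 2.25 + 2.34 + 4.2643 = 8.8543.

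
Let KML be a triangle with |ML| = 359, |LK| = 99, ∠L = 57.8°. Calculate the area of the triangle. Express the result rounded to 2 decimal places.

15037.28

Area = ½·|ML|·|LK|·sin L ≈ 15037.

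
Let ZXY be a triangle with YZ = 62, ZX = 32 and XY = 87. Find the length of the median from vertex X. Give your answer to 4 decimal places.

m_X ≈ 57.7538

Median from X: ½√(2·ZX² + 2·XY² − YZ²) ≈ 57.754.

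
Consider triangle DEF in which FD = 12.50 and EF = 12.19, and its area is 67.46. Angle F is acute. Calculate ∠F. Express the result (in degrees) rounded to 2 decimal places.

62.31

From area = ½·EF·FD·sin F, we get sin F = 2·area/(EF·FD) ≈ 0.88545.
Taking the acute solution, ∠F ≈ 62.31°.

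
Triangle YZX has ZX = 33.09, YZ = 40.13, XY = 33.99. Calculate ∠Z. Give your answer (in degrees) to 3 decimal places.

By the law of cosines, cos Z = (YZ² + ZX² − XY²) / (2·YZ·ZX) ≈ 0.58364, so ∠Z ≈ 54.29°.

∠Z ≈ 54.293°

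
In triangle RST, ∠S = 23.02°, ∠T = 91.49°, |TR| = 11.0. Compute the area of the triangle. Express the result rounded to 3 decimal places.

The third angle is ∠R = 180° − ∠S − ∠T = 65.49°.
Law of sines: |ST| = |TR|·sin R/sin S ≈ 25.594.
Law of sines: |RS| = |TR|·sin T/sin S ≈ 28.12.
Area = ½·|TR|·|ST|·sin T ≈ 140.72.

area ≈ 140.722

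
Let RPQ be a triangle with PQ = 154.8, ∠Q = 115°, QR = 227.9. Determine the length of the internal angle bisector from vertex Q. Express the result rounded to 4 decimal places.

99.0611

By the law of cosines, RP² = PQ² + QR² − 2·PQ·QR·cos Q = 1.0572e+05, so RP ≈ 325.15.
The bisector from Q has length 2·PQ·QR·cos(∠Q/2)/(PQ+QR) ≈ 99.061.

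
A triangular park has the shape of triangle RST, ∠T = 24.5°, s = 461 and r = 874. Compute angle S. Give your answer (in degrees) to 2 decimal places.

22.81

By the law of cosines, t² = r² + s² − 2·r·s·cos T = 2.4312e+05, so t ≈ 493.08.
Law of cosines again: cos S = (t² + r² − s²)/(2·t·r) ≈ 0.92178, so ∠S ≈ 22.81°.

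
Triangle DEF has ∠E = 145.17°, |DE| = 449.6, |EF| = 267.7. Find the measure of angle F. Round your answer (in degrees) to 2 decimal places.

21.96

By the law of cosines, |FD|² = |DE|² + |EF|² − 2·|DE|·|EF|·cos E = 4.714e+05, so |FD| ≈ 686.58.
Law of cosines again: cos F = (|EF|² + |FD|² − |DE|²)/(2·|EF|·|FD|) ≈ 0.92743, so ∠F ≈ 21.96°.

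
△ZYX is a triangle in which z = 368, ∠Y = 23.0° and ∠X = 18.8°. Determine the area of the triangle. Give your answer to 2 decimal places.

The third angle is ∠Z = 180° − ∠Y − ∠X = 138.20°.
Law of sines: y = z·sin Y/sin Z ≈ 215.73.
Law of sines: x = z·sin X/sin Z ≈ 177.93.
Area = ½·z·y·sin X ≈ 12792.

area ≈ 12791.94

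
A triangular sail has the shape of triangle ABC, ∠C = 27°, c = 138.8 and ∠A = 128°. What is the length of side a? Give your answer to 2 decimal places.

The third angle is ∠B = 180° − ∠C − ∠A = 25.00°.
Law of sines: a = c·sin A/sin C ≈ 240.92.

240.92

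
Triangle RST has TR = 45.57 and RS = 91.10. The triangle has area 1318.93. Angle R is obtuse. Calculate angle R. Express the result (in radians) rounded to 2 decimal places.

From area = ½·TR·RS·sin R, we get sin R = 2·area/(TR·RS) ≈ 0.63541.
Taking the obtuse solution, ∠R ≈ 2.453 rad.

2.45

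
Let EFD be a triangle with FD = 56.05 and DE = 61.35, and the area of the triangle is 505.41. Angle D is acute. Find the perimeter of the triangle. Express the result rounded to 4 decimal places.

From area = ½·FD·DE·sin D, we get sin D = 2·area/(FD·DE) ≈ 0.29396.
Taking the acute solution, ∠D ≈ 17.09°.
Law of cosines then gives EF ≈ 18.219.
Perimeter = 56.05 + 61.35 + 18.219 = 135.62.

perimeter ≈ 135.6192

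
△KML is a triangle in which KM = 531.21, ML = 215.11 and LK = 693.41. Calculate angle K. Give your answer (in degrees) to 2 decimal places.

By the law of cosines, cos K = (LK² + KM² − ML²) / (2·LK·KM) ≈ 0.97290, so ∠K ≈ 13.37°.

13.37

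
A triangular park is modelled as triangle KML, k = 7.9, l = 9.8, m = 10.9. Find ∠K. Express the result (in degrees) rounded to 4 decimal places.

By the law of cosines, cos K = (m² + l² − k²) / (2·m·l) ≈ 0.71354, so ∠K ≈ 44.48°.

44.4766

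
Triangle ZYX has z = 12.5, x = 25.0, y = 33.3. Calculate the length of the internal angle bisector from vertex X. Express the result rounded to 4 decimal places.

By the law of cosines, cos X = (z² + y² − x²) / (2·z·y) ≈ 0.76894, so ∠X ≈ 39.74°.
The bisector from X has length 2·z·y·cos(∠X/2)/(z+y) ≈ 17.095.

t_X ≈ 17.0946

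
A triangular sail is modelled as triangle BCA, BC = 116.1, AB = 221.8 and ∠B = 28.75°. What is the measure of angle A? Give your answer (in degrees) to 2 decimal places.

By the law of cosines, CA² = AB² + BC² − 2·AB·BC·cos B = 17521, so CA ≈ 132.37.
Law of cosines again: cos A = (CA² + AB² − BC²)/(2·CA·AB) ≈ 0.90665, so ∠A ≈ 24.95°.

∠A ≈ 24.95°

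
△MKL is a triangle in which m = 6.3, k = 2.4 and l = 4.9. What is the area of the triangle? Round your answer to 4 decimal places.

area ≈ 5.3314

Semiperimeter s = (6.3 + 2.4 + 4.9)/2 = 6.8.
Heron's formula: area = √(6.8·0.5·4.4·1.9) ≈ 5.3314.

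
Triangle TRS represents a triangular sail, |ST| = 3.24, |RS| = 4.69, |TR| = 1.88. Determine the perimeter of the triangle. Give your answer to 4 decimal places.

Perimeter = 4.69 + 3.24 + 1.88 = 9.81.

perimeter ≈ 9.8100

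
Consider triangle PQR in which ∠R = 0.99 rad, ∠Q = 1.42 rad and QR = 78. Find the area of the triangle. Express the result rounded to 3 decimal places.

3763.654

The third angle is ∠P = π − ∠Q − ∠R = 0.732 rad.
Law of sines: RP = QR·sin Q/sin P ≈ 115.43.
Law of sines: PQ = QR·sin R/sin P ≈ 97.612.
Area = ½·QR·RP·sin R ≈ 3763.7.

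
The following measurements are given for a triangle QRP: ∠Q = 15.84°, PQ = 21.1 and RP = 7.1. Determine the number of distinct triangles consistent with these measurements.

2

PQ·sin Q = 21.1·sin(15.84°) ≈ 5.759.
Since PQ sin Q < RP < PQ (5.759 < 7.1 < 21.1), two triangles exist.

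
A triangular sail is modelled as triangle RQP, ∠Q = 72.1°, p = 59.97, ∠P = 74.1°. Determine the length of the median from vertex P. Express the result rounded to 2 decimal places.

The third angle is ∠R = 180° − ∠Q − ∠P = 33.80°.
Law of sines: r = p·sin R/sin P ≈ 34.688.
Law of sines: q = p·sin Q/sin P ≈ 59.337.
Median from P: ½√(2·r² + 2·q² − p²) ≈ 38.249.

m_P ≈ 38.25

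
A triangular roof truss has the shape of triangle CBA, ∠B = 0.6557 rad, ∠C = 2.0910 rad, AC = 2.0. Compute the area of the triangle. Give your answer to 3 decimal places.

1.095

The third angle is ∠A = π − ∠C − ∠B = 0.3949 rad.
Law of sines: BA = AC·sin C/sin B ≈ 2.8463.
Law of sines: CB = AC·sin A/sin B ≈ 1.2619.
Area = ½·AC·BA·sin A ≈ 1.095.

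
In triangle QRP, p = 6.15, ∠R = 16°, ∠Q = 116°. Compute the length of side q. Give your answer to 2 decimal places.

7.44

The third angle is ∠P = 180° − ∠Q − ∠R = 48.00°.
Law of sines: q = p·sin Q/sin P ≈ 7.4381.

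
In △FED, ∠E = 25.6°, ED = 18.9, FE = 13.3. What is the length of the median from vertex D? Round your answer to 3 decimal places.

13.219

By the law of cosines, DF² = FE² + ED² − 2·FE·ED·cos E = 80.713, so DF ≈ 8.984.
Median from D: ½√(2·ED² + 2·DF² − FE²) ≈ 13.219.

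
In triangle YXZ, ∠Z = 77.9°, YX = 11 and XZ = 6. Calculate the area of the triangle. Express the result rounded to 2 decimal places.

Law of sines: sin Y = XZ·sin Z/YX ≈ 0.53334.
Since YX ≥ XZ, only the acute value applies: ∠Y ≈ 32.23°.
Then ∠X = 180° − ∠Z − ∠Y ≈ 69.87°.
Law of sines gives ZY = YX·sin X/sin Z ≈ 10.563.
Area = ½·YX·XZ·sin X ≈ 30.984.

area ≈ 30.98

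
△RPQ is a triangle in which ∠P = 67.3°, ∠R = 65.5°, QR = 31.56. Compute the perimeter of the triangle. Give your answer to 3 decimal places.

The third angle is ∠Q = 180° − ∠R − ∠P = 47.20°.
Law of sines: PQ = QR·sin R/sin P ≈ 31.13.
Law of sines: RP = QR·sin Q/sin P ≈ 25.101.
Semiperimeter s = (31.13+31.56+25.101)/2 = 43.895.
Perimeter = 31.13 + 31.56 + 25.101 = 87.791.

perimeter ≈ 87.791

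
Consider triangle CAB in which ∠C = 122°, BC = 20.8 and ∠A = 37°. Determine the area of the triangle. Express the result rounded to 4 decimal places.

The third angle is ∠B = 180° − ∠C − ∠A = 21.00°.
Law of sines: AB = BC·sin C/sin A ≈ 29.31.
Law of sines: CA = BC·sin B/sin A ≈ 12.386.
Area = ½·BC·AB·sin B ≈ 109.24.

109.2404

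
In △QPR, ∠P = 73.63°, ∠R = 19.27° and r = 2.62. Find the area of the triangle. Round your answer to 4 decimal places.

9.9656

The third angle is ∠Q = 180° − ∠P − ∠R = 87.10°.
Law of sines: q = r·sin Q/sin R ≈ 7.9287.
Law of sines: p = r·sin P/sin R ≈ 7.6171.
Area = ½·r·q·sin P ≈ 9.9656.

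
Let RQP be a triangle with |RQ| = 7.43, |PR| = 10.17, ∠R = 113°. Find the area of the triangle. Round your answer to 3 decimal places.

34.778

Area = ½·|PR|·|RQ|·sin R ≈ 34.778.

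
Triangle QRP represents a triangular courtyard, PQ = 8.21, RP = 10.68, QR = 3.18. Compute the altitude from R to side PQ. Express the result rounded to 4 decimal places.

h_R ≈ 2.2713

Semiperimeter s = (10.68 + 8.21 + 3.18)/2 = 11.035.
Heron's formula: area = √(11.035·0.355·2.825·7.855) ≈ 9.3236.
The altitude from R has length 2·area/PQ ≈ 2.2713.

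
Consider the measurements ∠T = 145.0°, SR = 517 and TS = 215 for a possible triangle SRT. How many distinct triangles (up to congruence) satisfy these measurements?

1

TS·sin T = 215·sin(145.0°) ≈ 123.3.
Since ∠T is not acute, a triangle exists only if SR > TS; here SR > TS, so there is exactly one triangle.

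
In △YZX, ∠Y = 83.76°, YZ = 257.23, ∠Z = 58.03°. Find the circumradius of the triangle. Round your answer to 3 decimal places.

R ≈ 207.931

The third angle is ∠X = 180° − ∠Y − ∠Z = 38.21°.
Law of sines: ZX = YZ·sin Y/sin X ≈ 413.4.
Law of sines: XY = YZ·sin Z/sin X ≈ 352.79.
Circumradius = YZ/(2 sin X) ≈ 207.93.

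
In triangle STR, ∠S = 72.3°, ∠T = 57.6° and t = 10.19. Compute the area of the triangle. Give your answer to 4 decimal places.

area ≈ 44.9402

The third angle is ∠R = 180° − ∠S − ∠T = 50.10°.
Law of sines: s = t·sin S/sin T ≈ 11.497.
Law of sines: r = t·sin R/sin T ≈ 9.2587.
Area = ½·t·s·sin R ≈ 44.94.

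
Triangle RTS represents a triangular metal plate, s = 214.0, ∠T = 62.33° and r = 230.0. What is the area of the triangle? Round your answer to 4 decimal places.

21795.5240

Area = ½·s·r·sin T ≈ 21796.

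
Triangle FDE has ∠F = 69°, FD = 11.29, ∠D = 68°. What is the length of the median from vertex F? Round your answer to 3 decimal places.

m_F ≈ 11.037

The third angle is ∠E = 180° − ∠F − ∠D = 43.00°.
Law of sines: DE = FD·sin F/sin E ≈ 15.455.
Law of sines: EF = FD·sin D/sin E ≈ 15.349.
Median from F: ½√(2·EF² + 2·FD² − DE²) ≈ 11.037.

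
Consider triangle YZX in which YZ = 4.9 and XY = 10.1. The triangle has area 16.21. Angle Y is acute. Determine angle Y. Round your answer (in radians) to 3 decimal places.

∠Y ≈ 0.714 rad

From area = ½·XY·YZ·sin Y, we get sin Y = 2·area/(XY·YZ) ≈ 0.65508.
Taking the acute solution, ∠Y ≈ 0.7143 rad.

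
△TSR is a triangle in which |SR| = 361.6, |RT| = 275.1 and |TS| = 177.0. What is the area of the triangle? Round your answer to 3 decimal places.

Semiperimeter s = (361.6 + 275.1 + 177)/2 = 406.85.
Heron's formula: area = √(406.85·45.25·131.75·229.85) ≈ 23612.

area ≈ 23611.524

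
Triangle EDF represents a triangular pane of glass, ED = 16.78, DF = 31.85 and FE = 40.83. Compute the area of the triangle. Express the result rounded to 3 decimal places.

area ≈ 250.600

Semiperimeter s = (31.85 + 40.83 + 16.78)/2 = 44.73.
Heron's formula: area = √(44.73·12.88·3.9·27.95) ≈ 250.6.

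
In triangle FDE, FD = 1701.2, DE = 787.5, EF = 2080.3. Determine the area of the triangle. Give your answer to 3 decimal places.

638234.591

Semiperimeter s = (787.5 + 2080.3 + 1701.2)/2 = 2284.5.
Heron's formula: area = √(2284.5·1497·204.2·583.3) ≈ 6.3823e+05.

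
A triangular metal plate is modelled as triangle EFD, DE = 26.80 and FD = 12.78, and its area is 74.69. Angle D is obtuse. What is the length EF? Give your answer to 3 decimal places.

From area = ½·FD·DE·sin D, we get sin D = 2·area/(FD·DE) ≈ 0.43614.
Taking the obtuse solution, ∠D ≈ 154.14°.
Law of cosines then gives EF ≈ 38.704.

38.704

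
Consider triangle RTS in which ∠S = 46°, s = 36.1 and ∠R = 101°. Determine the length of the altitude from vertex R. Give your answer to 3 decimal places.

The third angle is ∠T = 180° − ∠S − ∠R = 33.00°.
Law of sines: r = s·sin R/sin S ≈ 49.263.
Law of sines: t = s·sin T/sin S ≈ 27.333.
Area = ½·s·r·sin T ≈ 484.29.
The altitude from R has length 2·area/r ≈ 19.661.

19.661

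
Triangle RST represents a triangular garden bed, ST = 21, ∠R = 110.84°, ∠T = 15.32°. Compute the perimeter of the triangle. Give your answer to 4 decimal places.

45.0785

The third angle is ∠S = 180° − ∠T − ∠R = 53.84°.
Law of sines: TR = ST·sin S/sin R ≈ 18.142.
Law of sines: RS = ST·sin T/sin R ≈ 5.9368.
Semiperimeter s = (21+18.142+5.9368)/2 = 22.539.
Perimeter = 21 + 18.142 + 5.9368 = 45.079.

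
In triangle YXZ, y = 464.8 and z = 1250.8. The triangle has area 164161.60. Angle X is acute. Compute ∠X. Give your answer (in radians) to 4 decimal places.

∠X ≈ 0.6001 rad

From area = ½·z·y·sin X, we get sin X = 2·area/(z·y) ≈ 0.56474.
Taking the acute solution, ∠X ≈ 0.600 rad.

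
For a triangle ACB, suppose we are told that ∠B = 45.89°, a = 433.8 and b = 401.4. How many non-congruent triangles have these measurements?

a·sin B = 433.8·sin(45.89°) ≈ 311.5.
Since a sin B < b < a (311.5 < 401.4 < 433.8), two triangles exist.

2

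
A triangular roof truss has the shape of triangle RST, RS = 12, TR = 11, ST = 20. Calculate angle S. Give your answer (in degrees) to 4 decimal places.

By the law of cosines, cos S = (RS² + ST² − TR²) / (2·RS·ST) ≈ 0.88125, so ∠S ≈ 28.21°.

∠S ≈ 28.2065°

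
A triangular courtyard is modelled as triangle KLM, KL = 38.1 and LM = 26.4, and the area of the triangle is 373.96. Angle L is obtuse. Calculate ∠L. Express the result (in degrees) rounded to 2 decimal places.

∠L ≈ 131.96°

From area = ½·KL·LM·sin L, we get sin L = 2·area/(KL·LM) ≈ 0.74358.
Taking the obtuse solution, ∠L ≈ 131.96°.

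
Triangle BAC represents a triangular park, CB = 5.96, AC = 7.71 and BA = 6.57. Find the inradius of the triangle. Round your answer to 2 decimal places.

Semiperimeter s = (7.71 + 5.96 + 6.57)/2 = 10.12.
Heron's formula: area = √(10.12·2.41·4.16·3.55) ≈ 18.978.
Inradius = area/s = 18.978/10.12 ≈ 1.8753.

1.88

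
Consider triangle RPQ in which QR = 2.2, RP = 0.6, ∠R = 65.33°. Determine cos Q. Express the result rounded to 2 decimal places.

By the law of cosines, PQ² = QR² + RP² − 2·QR·RP·cos R = 4.0981, so PQ ≈ 2.0244.
Law of cosines again: cos Q = (PQ² + QR² − RP²)/(2·PQ·QR) ≈ 0.96305, so ∠Q ≈ 15.62°.

cos Q ≈ 0.96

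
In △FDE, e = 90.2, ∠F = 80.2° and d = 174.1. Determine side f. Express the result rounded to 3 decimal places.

By the law of cosines, f² = d² + e² − 2·d·e·cos F = 33101, so f ≈ 181.94.

181.937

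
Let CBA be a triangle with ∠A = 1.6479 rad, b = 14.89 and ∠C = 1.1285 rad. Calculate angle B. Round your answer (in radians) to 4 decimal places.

The third angle is ∠B = π − ∠A − ∠C = 0.3652 rad.

∠B ≈ 0.3652 rad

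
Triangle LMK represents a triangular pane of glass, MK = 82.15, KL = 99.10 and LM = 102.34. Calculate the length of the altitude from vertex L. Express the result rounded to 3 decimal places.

h_L ≈ 91.892

Semiperimeter s = (82.15 + 99.1 + 102.34)/2 = 141.8.
Heron's formula: area = √(141.8·59.645·42.695·39.455) ≈ 3774.5.
The altitude from L has length 2·area/MK ≈ 91.892.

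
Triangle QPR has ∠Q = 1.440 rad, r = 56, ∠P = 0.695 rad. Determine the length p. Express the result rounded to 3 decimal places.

42.439

The third angle is ∠R = π − ∠Q − ∠P = 1.007 rad.
Law of sines: p = r·sin P/sin R ≈ 42.439.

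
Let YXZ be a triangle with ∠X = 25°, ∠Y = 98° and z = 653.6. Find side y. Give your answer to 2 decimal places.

The third angle is ∠Z = 180° − ∠Y − ∠X = 57.00°.
Law of sines: y = z·sin Y/sin Z ≈ 771.74.

771.74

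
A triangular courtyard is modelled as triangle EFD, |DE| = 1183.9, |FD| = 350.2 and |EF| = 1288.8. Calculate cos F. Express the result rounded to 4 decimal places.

By the law of cosines, cos F = (|EF|² + |FD|² − |DE|²) / (2·|EF|·|FD|) ≈ 0.42322, so ∠F ≈ 1.134 rad.

0.4232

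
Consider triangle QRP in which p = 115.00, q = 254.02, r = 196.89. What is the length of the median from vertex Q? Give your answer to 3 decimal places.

Median from Q: ½√(2·r² + 2·p² − q²) ≈ 99.317.

99.317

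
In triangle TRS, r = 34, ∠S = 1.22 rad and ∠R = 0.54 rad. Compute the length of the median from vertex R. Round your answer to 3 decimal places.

The third angle is ∠T = π − ∠R − ∠S = 1.382 rad.
Law of sines: t = r·sin T/sin R ≈ 64.95.
Law of sines: s = r·sin S/sin R ≈ 62.103.
Median from R: ½√(2·s² + 2·t² − r²) ≈ 61.226.

m_R ≈ 61.226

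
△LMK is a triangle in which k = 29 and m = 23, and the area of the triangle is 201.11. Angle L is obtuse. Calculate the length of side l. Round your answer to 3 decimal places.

From area = ½·m·k·sin L, we get sin L = 2·area/(m·k) ≈ 0.60303.
Taking the obtuse solution, ∠L ≈ 2.494 rad.
Law of cosines then gives l ≈ 49.337.

49.337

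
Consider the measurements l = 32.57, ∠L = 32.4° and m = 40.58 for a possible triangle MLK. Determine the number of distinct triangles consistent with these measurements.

m·sin L = 40.58·sin(32.4°) ≈ 21.74.
Since m sin L < l < m (21.74 < 32.57 < 40.58), two triangles exist.

2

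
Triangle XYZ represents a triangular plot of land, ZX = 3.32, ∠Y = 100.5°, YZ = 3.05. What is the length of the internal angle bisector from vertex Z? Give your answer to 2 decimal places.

Law of sines: sin X = YZ·sin Y/ZX ≈ 0.90329.
Since ZX ≥ YZ, only the acute value applies: ∠X ≈ 64.59°.
Then ∠Z = 180° − ∠Y − ∠X ≈ 14.91°.
Law of sines gives XY = ZX·sin Z/sin Y ≈ 0.86855.
The bisector from Z has length 2·YZ·ZX·cos(∠Z/2)/(YZ+ZX) ≈ 3.1524.

3.15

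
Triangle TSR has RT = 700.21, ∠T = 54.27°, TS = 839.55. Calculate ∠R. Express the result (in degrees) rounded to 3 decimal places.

By the law of cosines, SR² = RT² + TS² − 2·RT·TS·cos T = 5.0856e+05, so SR ≈ 713.13.
Law of cosines again: cos R = (SR² + RT² − TS²)/(2·SR·RT) ≈ 0.29439, so ∠R ≈ 72.88°.

∠R ≈ 72.879°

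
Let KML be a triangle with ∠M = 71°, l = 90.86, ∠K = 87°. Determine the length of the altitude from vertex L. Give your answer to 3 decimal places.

The third angle is ∠L = 180° − ∠K − ∠M = 22.00°.
Law of sines: k = l·sin K/sin L ≈ 242.22.
Law of sines: m = l·sin M/sin L ≈ 229.33.
Area = ½·l·k·sin M ≈ 10404.
The altitude from L has length 2·area/l ≈ 229.02.

h_L ≈ 229.019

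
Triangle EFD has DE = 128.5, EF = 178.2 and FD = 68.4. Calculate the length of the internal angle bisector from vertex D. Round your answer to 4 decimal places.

By the law of cosines, cos D = (FD² + DE² − EF²) / (2·FD·DE) ≈ -0.60098, so ∠D ≈ 126.94°.
The bisector from D has length 2·FD·DE·cos(∠D/2)/(FD+DE) ≈ 39.878.

39.8775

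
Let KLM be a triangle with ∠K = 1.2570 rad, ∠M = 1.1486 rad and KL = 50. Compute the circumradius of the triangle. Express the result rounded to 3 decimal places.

R ≈ 27.407

The third angle is ∠L = π − ∠M − ∠K = 0.7360 rad.
Law of sines: LM = KL·sin K/sin M ≈ 52.136.
Law of sines: MK = KL·sin L/sin M ≈ 36.797.
Circumradius = KL/(2 sin M) ≈ 27.407.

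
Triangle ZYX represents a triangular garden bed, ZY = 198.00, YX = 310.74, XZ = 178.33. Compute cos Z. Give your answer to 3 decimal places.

-0.362

By the law of cosines, cos Z = (XZ² + ZY² − YX²) / (2·XZ·ZY) ≈ -0.36186, so ∠Z ≈ 111.21°.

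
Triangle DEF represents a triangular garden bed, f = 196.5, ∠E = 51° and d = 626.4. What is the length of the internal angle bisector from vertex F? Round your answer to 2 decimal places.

t_F ≈ 565.28

By the law of cosines, e² = f² + d² − 2·f·d·cos E = 2.7607e+05, so e ≈ 525.42.
Law of cosines again: cos F = (d² + e² − f²)/(2·d·e) ≈ 0.95683, so ∠F ≈ 16.90°.
The bisector from F has length 2·d·e·cos(∠F/2)/(d+e) ≈ 565.28.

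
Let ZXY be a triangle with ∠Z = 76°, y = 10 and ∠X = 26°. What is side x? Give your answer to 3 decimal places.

4.482

The third angle is ∠Y = 180° − ∠Z − ∠X = 78.00°.
Law of sines: x = y·sin X/sin Y ≈ 4.4816.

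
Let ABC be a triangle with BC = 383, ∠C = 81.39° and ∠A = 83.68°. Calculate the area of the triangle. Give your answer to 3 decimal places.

area ≈ 18797.669

The third angle is ∠B = 180° − ∠C − ∠A = 14.93°.
Law of sines: CA = BC·sin B/sin A ≈ 99.279.
Law of sines: AB = BC·sin C/sin A ≈ 381.
Area = ½·BC·CA·sin C ≈ 18798.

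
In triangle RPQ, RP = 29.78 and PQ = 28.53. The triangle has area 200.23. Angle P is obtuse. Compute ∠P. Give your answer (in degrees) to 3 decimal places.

151.879

From area = ½·RP·PQ·sin P, we get sin P = 2·area/(RP·PQ) ≈ 0.47134.
Taking the obtuse solution, ∠P ≈ 151.88°.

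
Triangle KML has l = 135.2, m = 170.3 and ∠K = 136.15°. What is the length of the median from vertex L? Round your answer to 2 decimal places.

By the law of cosines, k² = m² + l² − 2·m·l·cos K = 80490, so k ≈ 283.71.
Median from L: ½√(2·k² + 2·m² − l²) ≈ 224.

m_L ≈ 224.00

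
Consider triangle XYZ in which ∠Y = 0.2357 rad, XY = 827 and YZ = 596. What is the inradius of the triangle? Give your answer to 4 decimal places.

67.4321

By the law of cosines, ZX² = XY² + YZ² − 2·XY·YZ·cos Y = 80617, so ZX ≈ 283.93.
Area = ½·XY·YZ·sin Y ≈ 57551.
Semiperimeter s = (596+283.93+827)/2 = 853.47.
Inradius = area/s = 57551/853.47 ≈ 67.432.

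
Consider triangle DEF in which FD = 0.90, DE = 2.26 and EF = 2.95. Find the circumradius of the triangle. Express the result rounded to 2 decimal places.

By the law of cosines, cos D = (FD² + DE² − EF²) / (2·FD·DE) ≈ -0.68459, so ∠D ≈ 2.3248 rad.
Circumradius = EF/(2 sin D) ≈ 2.0235.

R ≈ 2.02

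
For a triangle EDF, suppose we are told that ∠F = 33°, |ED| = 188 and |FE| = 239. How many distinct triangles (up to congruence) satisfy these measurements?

|FE|·sin F = 239·sin(33°) ≈ 130.2.
Since |FE| sin F < |ED| < |FE| (130.2 < 188 < 239), two triangles exist.

2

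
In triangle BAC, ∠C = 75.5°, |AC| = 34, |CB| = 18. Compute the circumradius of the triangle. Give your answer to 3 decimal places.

R ≈ 17.692

By the law of cosines, |BA|² = |AC|² + |CB|² − 2·|AC|·|CB|·cos C = 1173.5, so |BA| ≈ 34.257.
Area = ½·|AC|·|CB|·sin C ≈ 296.25.
Circumradius = |BA|/(2 sin C) ≈ 17.692.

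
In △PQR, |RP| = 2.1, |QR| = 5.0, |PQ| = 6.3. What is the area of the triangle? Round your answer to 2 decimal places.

Semiperimeter s = (5 + 2.1 + 6.3)/2 = 6.7.
Heron's formula: area = √(6.7·1.7·4.6·0.4) ≈ 4.5779.

area ≈ 4.58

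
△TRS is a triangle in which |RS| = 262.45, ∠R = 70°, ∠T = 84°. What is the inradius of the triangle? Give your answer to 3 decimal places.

45.567

The third angle is ∠S = 180° − ∠T − ∠R = 26.00°.
Law of sines: |ST| = |RS|·sin R/sin T ≈ 247.98.
Law of sines: |TR| = |RS|·sin S/sin T ≈ 115.68.
Area = ½·|RS|·|ST|·sin S ≈ 14265.
Semiperimeter s = (262.45+247.98+115.68)/2 = 313.06.
Inradius = area/s = 14265/313.06 ≈ 45.567.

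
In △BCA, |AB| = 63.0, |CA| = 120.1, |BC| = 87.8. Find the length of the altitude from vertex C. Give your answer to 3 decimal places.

Semiperimeter s = (120.1 + 63 + 87.8)/2 = 135.45.
Heron's formula: area = √(135.45·15.35·72.45·47.65) ≈ 2679.1.
The altitude from C has length 2·area/|AB| ≈ 85.052.

h_C ≈ 85.052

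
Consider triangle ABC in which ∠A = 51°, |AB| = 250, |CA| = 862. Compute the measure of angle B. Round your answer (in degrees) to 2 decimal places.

By the law of cosines, |BC|² = |CA|² + |AB|² − 2·|CA|·|AB|·cos A = 5.3431e+05, so |BC| ≈ 730.96.
Law of cosines again: cos B = (|AB|² + |BC|² − |CA|²)/(2·|AB|·|BC|) ≈ -0.40012, so ∠B ≈ 113.59°.

113.59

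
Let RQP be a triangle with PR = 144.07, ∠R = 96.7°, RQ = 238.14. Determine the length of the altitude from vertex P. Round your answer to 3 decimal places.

By the law of cosines, QP² = PR² + RQ² − 2·PR·RQ·cos R = 85472, so QP ≈ 292.36.
Area = ½·PR·RQ·sin R ≈ 17037.
The altitude from P has length 2·area/RQ ≈ 143.09.

h_P ≈ 143.086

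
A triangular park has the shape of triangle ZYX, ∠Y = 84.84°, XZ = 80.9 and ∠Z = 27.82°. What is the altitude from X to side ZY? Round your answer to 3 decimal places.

h_X ≈ 37.756

The third angle is ∠X = 180° − ∠Z − ∠Y = 67.34°.
Law of sines: YX = XZ·sin Z/sin Y ≈ 37.909.
Law of sines: ZY = XZ·sin X/sin Y ≈ 74.959.
Area = ½·XZ·YX·sin X ≈ 1415.1.
The altitude from X has length 2·area/ZY ≈ 37.756.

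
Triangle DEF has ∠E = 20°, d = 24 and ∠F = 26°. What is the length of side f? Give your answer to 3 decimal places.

The third angle is ∠D = 180° − ∠E − ∠F = 134.00°.
Law of sines: f = d·sin F/sin D ≈ 14.626.

14.626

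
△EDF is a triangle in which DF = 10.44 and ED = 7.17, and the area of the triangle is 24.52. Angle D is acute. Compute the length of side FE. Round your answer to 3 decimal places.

From area = ½·ED·DF·sin D, we get sin D = 2·area/(ED·DF) ≈ 0.65514.
Taking the acute solution, ∠D ≈ 40.93°.
Law of cosines then gives FE ≈ 6.8771.

6.877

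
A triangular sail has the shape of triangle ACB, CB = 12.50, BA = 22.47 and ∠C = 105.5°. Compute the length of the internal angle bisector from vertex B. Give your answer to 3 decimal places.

t_B ≈ 14.993

Law of sines: sin A = CB·sin C/BA ≈ 0.53607.
Since BA ≥ CB, only the acute value applies: ∠A ≈ 32.42°.
Then ∠B = 180° − ∠C − ∠A ≈ 42.08°.
Law of sines gives AC = BA·sin B/sin C ≈ 15.628.
The bisector from B has length 2·CB·BA·cos(∠B/2)/(CB+BA) ≈ 14.993.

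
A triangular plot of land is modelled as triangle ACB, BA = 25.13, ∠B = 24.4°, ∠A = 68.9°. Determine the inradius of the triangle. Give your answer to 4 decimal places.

4.1312

The third angle is ∠C = 180° − ∠B − ∠A = 86.70°.
Law of sines: CB = BA·sin A/sin C ≈ 23.484.
Law of sines: AC = BA·sin B/sin C ≈ 10.399.
Area = ½·BA·CB·sin B ≈ 121.9.
Semiperimeter s = (23.484+25.13+10.399)/2 = 29.506.
Inradius = area/s = 121.9/29.506 ≈ 4.1312.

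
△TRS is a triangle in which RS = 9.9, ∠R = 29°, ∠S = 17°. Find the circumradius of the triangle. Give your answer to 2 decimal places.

The third angle is ∠T = 180° − ∠R − ∠S = 134.00°.
Law of sines: ST = RS·sin R/sin T ≈ 6.6723.
Law of sines: TR = RS·sin S/sin T ≈ 4.0238.
Circumradius = RS/(2 sin T) ≈ 6.8813.

6.88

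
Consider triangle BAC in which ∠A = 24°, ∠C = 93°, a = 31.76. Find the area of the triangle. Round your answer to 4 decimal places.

1103.3238

The third angle is ∠B = 180° − ∠A − ∠C = 63.00°.
Law of sines: b = a·sin B/sin A ≈ 69.574.
Law of sines: c = a·sin C/sin A ≈ 77.978.
Area = ½·a·b·sin C ≈ 1103.3.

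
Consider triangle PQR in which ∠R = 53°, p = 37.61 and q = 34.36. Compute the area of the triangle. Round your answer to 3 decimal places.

area ≈ 516.030

Area = ½·p·q·sin R ≈ 516.03.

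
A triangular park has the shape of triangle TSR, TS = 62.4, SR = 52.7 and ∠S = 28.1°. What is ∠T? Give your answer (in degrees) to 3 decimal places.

By the law of cosines, RT² = TS² + SR² − 2·TS·SR·cos S = 869.34, so RT ≈ 29.485.
Law of cosines again: cos T = (RT² + TS² − SR²)/(2·RT·TS) ≈ 0.53967, so ∠T ≈ 57.34°.

57.339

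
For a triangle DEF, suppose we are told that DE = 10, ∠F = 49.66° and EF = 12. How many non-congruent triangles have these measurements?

EF·sin F = 12·sin(49.66°) ≈ 9.147.
Since EF sin F < DE < EF (9.147 < 10 < 12), two triangles exist.

2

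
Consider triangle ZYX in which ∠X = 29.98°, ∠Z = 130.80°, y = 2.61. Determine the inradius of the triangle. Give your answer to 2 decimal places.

The third angle is ∠Y = 180° − ∠X − ∠Z = 19.22°.
Law of sines: z = y·sin Z/sin Y ≈ 6.0018.
Law of sines: x = y·sin X/sin Y ≈ 3.9618.
Area = ½·y·z·sin X ≈ 3.9138.
Semiperimeter s = (6.0018+2.61+3.9618)/2 = 6.2868.
Inradius = area/s = 3.9138/6.2868 ≈ 0.62254.

0.62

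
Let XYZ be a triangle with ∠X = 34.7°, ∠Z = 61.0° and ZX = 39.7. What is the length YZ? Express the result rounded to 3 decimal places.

The third angle is ∠Y = 180° − ∠Z − ∠X = 84.30°.
Law of sines: YZ = ZX·sin X/sin Y ≈ 22.713.

22.713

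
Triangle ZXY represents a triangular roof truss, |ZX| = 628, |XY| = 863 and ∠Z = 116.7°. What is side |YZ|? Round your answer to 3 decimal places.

Law of sines: sin Y = |ZX|·sin Z/|XY| ≈ 0.65010.
Since |XY| ≥ |ZX|, only the acute value applies: ∠Y ≈ 40.55°.
Then ∠X = 180° − ∠Z − ∠Y ≈ 22.75°.
Law of sines gives |YZ| = |XY|·sin X/sin Z ≈ 373.58.

373.576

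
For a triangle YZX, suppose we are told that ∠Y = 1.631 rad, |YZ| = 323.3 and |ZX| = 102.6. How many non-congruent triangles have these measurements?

0

|YZ|·sin Y = 323.3·sin(1.631 rad) ≈ 322.7.
Since ∠Y is not acute, a triangle exists only if |ZX| > |YZ|; here |ZX| ≤ |YZ|, so there is no triangle.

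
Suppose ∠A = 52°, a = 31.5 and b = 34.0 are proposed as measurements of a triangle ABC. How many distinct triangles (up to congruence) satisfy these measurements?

b·sin A = 34.0·sin(52°) ≈ 26.79.
Since b sin A < a < b (26.79 < 31.5 < 34.0), two triangles exist.

2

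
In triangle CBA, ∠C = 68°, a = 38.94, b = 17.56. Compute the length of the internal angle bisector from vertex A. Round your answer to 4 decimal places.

By the law of cosines, c² = b² + a² − 2·b·a·cos C = 1312.4, so c ≈ 36.227.
Law of cosines again: cos A = (c² + b² − a²)/(2·c·b) ≈ 0.08206, so ∠A ≈ 85.29°.
The bisector from A has length 2·c·b·cos(∠A/2)/(c+b) ≈ 17.399.

t_A ≈ 17.3988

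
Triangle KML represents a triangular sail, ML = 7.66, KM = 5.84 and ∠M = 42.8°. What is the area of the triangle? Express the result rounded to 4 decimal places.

Area = ½·KM·ML·sin M ≈ 15.197.

15.1972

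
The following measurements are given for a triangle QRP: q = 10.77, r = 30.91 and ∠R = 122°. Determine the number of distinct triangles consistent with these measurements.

q·sin R = 10.77·sin(122°) ≈ 9.133.
Since ∠R is not acute, a triangle exists only if r > q; here r > q, so there is exactly one triangle.

1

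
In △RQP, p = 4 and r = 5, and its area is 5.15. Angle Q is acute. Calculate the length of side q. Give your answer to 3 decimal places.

From area = ½·p·r·sin Q, we get sin Q = 2·area/(p·r) ≈ 0.51500.
Taking the acute solution, ∠Q ≈ 31.00°.
Law of cosines then gives q ≈ 2.5908.

2.591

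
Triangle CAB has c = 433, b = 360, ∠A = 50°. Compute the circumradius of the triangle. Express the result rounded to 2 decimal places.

R ≈ 222.97

By the law of cosines, a² = b² + c² − 2·b·c·cos A = 1.1669e+05, so a ≈ 341.6.
Area = ½·b·c·sin A ≈ 59706.
Circumradius = a/(2 sin A) ≈ 222.97.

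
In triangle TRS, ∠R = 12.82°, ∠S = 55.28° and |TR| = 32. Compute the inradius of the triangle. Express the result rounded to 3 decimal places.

3.341

The third angle is ∠T = 180° − ∠R − ∠S = 111.90°.
Law of sines: |RS| = |TR|·sin T/sin S ≈ 36.123.
Law of sines: |ST| = |TR|·sin R/sin S ≈ 8.6386.
Area = ½·|TR|·|RS|·sin R ≈ 128.24.
Semiperimeter s = (36.123+8.6386+32)/2 = 38.381.
Inradius = area/s = 128.24/38.381 ≈ 3.3414.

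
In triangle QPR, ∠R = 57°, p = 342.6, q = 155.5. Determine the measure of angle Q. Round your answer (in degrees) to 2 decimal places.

By the law of cosines, r² = q² + p² − 2·q·p·cos R = 83524, so r ≈ 289.01.
Law of cosines again: cos Q = (p² + r² − q²)/(2·p·r) ≈ 0.89240, so ∠Q ≈ 26.82°.

∠Q ≈ 26.82°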